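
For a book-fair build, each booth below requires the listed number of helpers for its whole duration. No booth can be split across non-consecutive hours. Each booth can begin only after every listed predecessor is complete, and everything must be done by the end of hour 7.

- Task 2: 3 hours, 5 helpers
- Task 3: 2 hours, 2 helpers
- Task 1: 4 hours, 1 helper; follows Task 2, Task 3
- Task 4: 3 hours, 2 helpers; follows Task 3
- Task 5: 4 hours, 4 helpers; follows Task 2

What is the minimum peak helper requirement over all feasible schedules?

7

Schedule Task 2@1, Task 3@1, Task 1@4, Task 4@3, Task 5@4: h1:7  h2:7  h3:7  h4:7  h5:7  h6:5  h7:5 — peak 7.
Total helper-hours = 45 over 7 hours ⇒ peak ≥ ⌈45/7⌉ = 7, so 7 is optimal.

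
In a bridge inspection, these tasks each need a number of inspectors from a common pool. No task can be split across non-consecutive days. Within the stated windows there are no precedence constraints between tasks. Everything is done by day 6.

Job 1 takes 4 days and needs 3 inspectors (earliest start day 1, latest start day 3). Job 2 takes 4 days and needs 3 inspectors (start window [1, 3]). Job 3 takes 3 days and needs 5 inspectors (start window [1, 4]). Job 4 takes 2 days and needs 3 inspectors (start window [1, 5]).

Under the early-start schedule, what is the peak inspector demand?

Early-start schedule: Job 1@1, Job 2@1, Job 3@1, Job 4@1.
Load per day: day 1: 14, day 2: 14, day 3: 11, day 4: 6, day 5: 0, day 6: 0.
Peak is 14.

14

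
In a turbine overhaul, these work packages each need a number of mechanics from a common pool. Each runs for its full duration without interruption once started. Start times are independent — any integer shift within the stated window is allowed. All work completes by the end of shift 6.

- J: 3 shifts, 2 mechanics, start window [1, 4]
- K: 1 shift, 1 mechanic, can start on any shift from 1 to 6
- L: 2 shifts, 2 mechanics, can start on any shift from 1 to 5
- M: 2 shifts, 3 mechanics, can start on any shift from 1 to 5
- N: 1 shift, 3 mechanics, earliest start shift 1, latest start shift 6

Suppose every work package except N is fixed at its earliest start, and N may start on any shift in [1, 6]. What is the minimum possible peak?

N@1: s1:11  s2:7  s3:2  s4:0  s5:0  s6:0 → peak 11
N@2: s1:8  s2:10  s3:2  s4:0  s5:0  s6:0 → peak 10
N@3: s1:8  s2:7  s3:5  s4:0  s5:0  s6:0 → peak 8
N@4: s1:8  s2:7  s3:2  s4:3  s5:0  s6:0 → peak 8
N@5: s1:8  s2:7  s3:2  s4:0  s5:3  s6:0 → peak 8
N@6: s1:8  s2:7  s3:2  s4:0  s5:0  s6:3 → peak 8
Best is N@3, peak 8.

8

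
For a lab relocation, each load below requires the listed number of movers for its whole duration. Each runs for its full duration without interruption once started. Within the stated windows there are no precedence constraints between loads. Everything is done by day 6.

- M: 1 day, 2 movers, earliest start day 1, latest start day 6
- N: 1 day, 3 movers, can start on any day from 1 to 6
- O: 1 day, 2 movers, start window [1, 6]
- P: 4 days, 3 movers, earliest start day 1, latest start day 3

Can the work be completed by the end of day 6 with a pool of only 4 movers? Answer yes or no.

Schedule M@1, N@2, O@1, P@3: d1:4  d2:3  d3:3  d4:3  d5:3  d6:3 — peak 4 ≤ 4.

yes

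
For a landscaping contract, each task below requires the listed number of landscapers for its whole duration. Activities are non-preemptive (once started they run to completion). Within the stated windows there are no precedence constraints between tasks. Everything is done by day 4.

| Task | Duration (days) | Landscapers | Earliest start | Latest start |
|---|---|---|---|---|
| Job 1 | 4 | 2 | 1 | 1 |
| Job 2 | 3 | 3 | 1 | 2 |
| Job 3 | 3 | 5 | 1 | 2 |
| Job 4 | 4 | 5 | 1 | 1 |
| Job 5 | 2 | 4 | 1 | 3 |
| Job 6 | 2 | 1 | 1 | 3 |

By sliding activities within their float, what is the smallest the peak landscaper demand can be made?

19

Early-start (Job 1@1, Job 2@1, Job 3@1, Job 4@1, Job 5@1, Job 6@1) gives peak 20: d1:20  d2:20  d3:15  d4:7.
Shift Job 6→3.
Schedule Job 1@1, Job 2@1, Job 3@1, Job 4@1, Job 5@1, Job 6@3: d1:19  d2:19  d3:16  d4:8 — peak 19.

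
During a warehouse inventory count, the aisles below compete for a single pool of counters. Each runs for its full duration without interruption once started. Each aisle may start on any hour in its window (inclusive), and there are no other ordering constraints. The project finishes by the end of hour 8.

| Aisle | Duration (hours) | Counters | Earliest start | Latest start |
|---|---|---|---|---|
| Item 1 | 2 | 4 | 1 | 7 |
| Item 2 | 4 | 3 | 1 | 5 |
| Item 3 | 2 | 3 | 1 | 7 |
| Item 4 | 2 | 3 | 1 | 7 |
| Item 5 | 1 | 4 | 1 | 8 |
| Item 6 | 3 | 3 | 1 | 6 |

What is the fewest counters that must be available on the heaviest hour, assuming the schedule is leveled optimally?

Early-start (Item 1@1, Item 2@1, Item 3@1, Item 4@1, Item 5@1, Item 6@1) gives peak 20: h1:20  h2:16  h3:6  h4:3  h5:0  h6:0  h7:0  h8:0.
Shift Item 3→3, Item 4→5, Item 5→5, Item 6→6.
Schedule Item 1@1, Item 2@1, Item 3@3, Item 4@5, Item 5@5, Item 6@6: h1:7  h2:7  h3:6  h4:6  h5:7  h6:6  h7:3  h8:3 — peak 7.

7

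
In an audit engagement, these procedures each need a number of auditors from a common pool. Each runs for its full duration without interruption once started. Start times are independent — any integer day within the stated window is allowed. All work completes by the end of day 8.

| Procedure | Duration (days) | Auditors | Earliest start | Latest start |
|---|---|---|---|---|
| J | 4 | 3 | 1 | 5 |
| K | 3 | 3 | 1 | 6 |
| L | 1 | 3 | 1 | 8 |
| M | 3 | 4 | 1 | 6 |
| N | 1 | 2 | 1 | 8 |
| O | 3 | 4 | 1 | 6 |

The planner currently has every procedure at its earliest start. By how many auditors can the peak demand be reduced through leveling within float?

12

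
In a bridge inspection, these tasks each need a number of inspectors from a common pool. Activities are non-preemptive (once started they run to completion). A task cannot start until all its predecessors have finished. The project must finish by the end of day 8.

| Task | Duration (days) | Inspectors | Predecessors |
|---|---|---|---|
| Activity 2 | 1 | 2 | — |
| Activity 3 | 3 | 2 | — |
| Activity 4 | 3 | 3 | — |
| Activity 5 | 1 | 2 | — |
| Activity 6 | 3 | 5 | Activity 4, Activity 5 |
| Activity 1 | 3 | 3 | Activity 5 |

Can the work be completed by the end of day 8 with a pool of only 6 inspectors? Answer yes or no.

The minimum achievable peak is 7; 6 < 7, so no feasible schedule stays within the cap.

no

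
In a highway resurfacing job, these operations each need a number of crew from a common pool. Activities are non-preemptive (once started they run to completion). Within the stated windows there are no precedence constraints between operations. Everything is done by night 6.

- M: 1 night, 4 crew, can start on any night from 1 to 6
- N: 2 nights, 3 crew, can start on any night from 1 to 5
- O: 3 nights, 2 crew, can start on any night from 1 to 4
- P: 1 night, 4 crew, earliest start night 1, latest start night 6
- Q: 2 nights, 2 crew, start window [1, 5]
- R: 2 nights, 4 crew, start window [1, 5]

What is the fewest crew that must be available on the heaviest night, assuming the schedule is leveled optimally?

Early-start (M@1, N@1, O@1, P@1, Q@1, R@1) gives peak 19: n1:19  n2:11  n3:2  n4:0  n5:0  n6:0.
Shift N→2, P→4, Q→4, R→5.
Schedule M@1, N@2, O@1, P@4, Q@4, R@5: n1:6  n2:5  n3:5  n4:6  n5:6  n6:4 — peak 6.
Total crew member-nights = 32 over 6 nights ⇒ peak ≥ ⌈32/6⌉ = 6, so 6 is optimal.

6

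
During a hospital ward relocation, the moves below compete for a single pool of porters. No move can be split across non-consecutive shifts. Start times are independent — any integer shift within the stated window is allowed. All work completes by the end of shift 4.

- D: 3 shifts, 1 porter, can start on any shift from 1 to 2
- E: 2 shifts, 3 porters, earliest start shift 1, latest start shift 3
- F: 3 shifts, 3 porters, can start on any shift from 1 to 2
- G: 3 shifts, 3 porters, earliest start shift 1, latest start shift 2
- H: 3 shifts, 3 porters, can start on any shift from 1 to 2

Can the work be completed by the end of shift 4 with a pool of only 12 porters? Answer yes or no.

The minimum achievable peak is 13; 12 < 13, so no feasible schedule stays within the cap.

no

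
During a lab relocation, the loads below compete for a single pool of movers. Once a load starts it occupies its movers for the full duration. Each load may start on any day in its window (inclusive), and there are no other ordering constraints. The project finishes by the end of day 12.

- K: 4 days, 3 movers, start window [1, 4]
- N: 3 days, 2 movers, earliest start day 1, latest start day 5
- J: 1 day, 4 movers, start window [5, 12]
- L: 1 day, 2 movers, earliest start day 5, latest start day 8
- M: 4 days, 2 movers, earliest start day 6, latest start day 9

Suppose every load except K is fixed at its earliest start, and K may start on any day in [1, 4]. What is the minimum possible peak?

6

K@1: d1:5  d2:5  d3:5  d4:3  d5:6  d6:2  d7:2  d8:2  d9:2  d10:0  d11:0  d12:0 → peak 6
K@2: d1:2  d2:5  d3:5  d4:3  d5:9  d6:2  d7:2  d8:2  d9:2  d10:0  d11:0  d12:0 → peak 9
K@3: d1:2  d2:2  d3:5  d4:3  d5:9  d6:5  d7:2  d8:2  d9:2  d10:0  d11:0  d12:0 → peak 9
K@4: d1:2  d2:2  d3:2  d4:3  d5:9  d6:5  d7:5  d8:2  d9:2  d10:0  d11:0  d12:0 → peak 9
Best is K@1, peak 6.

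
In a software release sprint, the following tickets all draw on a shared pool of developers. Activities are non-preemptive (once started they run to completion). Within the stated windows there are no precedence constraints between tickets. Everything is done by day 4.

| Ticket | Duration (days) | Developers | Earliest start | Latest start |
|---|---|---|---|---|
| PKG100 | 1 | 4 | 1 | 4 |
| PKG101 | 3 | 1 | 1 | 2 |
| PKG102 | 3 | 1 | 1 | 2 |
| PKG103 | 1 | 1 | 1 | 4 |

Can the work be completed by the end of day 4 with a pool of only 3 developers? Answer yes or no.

The minimum achievable peak is 4; 3 < 4, so no feasible schedule stays within the cap.

no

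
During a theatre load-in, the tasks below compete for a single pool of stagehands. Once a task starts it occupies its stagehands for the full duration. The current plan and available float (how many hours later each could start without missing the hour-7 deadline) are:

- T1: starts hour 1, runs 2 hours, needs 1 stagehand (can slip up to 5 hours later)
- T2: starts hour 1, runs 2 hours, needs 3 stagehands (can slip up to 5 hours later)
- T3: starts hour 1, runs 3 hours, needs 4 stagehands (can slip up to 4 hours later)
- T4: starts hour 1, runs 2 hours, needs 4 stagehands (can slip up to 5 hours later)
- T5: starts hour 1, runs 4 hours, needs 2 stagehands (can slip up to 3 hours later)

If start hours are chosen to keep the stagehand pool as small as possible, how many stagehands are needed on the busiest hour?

6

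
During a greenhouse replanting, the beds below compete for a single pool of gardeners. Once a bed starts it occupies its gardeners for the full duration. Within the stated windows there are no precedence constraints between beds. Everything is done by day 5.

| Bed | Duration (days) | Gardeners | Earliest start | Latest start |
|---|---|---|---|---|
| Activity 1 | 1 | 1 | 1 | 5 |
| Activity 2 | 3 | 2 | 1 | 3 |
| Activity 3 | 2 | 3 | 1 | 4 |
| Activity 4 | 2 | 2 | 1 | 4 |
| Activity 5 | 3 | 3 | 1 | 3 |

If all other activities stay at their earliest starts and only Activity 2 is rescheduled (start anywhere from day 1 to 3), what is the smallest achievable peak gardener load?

9

Activity 2@1: d1:11  d2:10  d3:5  d4:0  d5:0 → peak 11
Activity 2@2: d1:9  d2:10  d3:5  d4:2  d5:0 → peak 10
Activity 2@3: d1:9  d2:8  d3:5  d4:2  d5:2 → peak 9
Best is Activity 2@3, peak 9.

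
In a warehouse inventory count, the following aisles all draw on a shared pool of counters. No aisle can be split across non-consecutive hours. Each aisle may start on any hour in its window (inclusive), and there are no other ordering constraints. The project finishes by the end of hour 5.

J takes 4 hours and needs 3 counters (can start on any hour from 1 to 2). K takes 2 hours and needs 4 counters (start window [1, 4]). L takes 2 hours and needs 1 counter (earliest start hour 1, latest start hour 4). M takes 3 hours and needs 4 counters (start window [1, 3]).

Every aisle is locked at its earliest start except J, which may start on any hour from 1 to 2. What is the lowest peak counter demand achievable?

12

J@1: h1:12  h2:12  h3:7  h4:3  h5:0 → peak 12
J@2: h1:9  h2:12  h3:7  h4:3  h5:3 → peak 12
Best is J@1, peak 12.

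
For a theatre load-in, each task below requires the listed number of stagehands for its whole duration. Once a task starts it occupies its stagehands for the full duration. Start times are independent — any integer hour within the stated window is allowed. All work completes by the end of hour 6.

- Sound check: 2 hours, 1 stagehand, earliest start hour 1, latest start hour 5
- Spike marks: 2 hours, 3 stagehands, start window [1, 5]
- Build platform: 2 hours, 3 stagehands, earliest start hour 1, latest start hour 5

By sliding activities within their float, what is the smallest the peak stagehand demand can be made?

3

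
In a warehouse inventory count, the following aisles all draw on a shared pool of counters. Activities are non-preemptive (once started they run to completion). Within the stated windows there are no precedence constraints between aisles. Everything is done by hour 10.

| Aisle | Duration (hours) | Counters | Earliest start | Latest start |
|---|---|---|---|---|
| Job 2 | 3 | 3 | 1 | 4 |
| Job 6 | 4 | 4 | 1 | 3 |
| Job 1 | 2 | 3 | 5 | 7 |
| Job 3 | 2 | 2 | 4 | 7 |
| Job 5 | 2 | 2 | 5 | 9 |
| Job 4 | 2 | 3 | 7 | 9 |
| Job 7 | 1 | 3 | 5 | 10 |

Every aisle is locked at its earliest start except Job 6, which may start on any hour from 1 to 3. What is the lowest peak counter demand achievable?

10

Job 6@1: h1:7  h2:7  h3:7  h4:6  h5:10  h6:5  h7:3  h8:3  h9:0  h10:0 → peak 10
Job 6@2: h1:3  h2:7  h3:7  h4:6  h5:14  h6:5  h7:3  h8:3  h9:0  h10:0 → peak 14
Job 6@3: h1:3  h2:3  h3:7  h4:6  h5:14  h6:9  h7:3  h8:3  h9:0  h10:0 → peak 14
Best is Job 6@1, peak 10.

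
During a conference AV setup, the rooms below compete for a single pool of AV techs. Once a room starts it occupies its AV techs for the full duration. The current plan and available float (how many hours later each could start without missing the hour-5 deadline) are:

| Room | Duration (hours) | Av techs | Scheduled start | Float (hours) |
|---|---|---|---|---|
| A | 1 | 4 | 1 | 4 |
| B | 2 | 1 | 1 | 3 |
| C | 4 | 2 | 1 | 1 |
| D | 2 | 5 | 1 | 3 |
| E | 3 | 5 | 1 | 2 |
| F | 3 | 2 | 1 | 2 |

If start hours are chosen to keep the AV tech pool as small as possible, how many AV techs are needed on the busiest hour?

10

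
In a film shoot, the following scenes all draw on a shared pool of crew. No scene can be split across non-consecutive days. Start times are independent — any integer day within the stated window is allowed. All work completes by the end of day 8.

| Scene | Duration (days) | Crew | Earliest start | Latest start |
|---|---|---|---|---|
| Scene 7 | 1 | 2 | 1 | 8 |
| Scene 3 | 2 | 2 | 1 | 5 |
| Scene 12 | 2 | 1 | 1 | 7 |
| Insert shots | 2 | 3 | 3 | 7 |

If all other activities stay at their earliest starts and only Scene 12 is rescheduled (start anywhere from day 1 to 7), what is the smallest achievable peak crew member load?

4

Scene 12@1: d1:5  d2:3  d3:3  d4:3  d5:0  d6:0  d7:0  d8:0 → peak 5
Scene 12@2: d1:4  d2:3  d3:4  d4:3  d5:0  d6:0  d7:0  d8:0 → peak 4
Scene 12@3: d1:4  d2:2  d3:4  d4:4  d5:0  d6:0  d7:0  d8:0 → peak 4
Scene 12@4: d1:4  d2:2  d3:3  d4:4  d5:1  d6:0  d7:0  d8:0 → peak 4
Scene 12@5: d1:4  d2:2  d3:3  d4:3  d5:1  d6:1  d7:0  d8:0 → peak 4
Scene 12@6: d1:4  d2:2  d3:3  d4:3  d5:0  d6:1  d7:1  d8:0 → peak 4
Scene 12@7: d1:4  d2:2  d3:3  d4:3  d5:0  d6:0  d7:1  d8:1 → peak 4
Best is Scene 12@2, peak 4.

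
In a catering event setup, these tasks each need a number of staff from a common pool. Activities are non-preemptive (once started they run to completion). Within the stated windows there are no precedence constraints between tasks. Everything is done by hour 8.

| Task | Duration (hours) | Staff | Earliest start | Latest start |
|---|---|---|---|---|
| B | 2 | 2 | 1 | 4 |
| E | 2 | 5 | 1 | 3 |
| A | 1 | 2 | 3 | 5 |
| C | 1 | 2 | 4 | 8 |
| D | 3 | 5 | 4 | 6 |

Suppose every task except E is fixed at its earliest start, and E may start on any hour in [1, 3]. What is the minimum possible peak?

7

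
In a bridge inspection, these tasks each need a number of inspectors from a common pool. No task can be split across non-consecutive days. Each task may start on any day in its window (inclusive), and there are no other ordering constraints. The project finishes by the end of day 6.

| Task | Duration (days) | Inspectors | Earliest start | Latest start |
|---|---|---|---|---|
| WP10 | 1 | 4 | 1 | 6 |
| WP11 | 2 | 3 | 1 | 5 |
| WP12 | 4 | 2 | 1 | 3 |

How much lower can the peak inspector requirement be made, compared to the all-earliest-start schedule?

Early-start peak: d1:9  d2:5  d3:2  d4:2  d5:0  d6:0 ⇒ 9.
Leveled (WP10@1, WP11@2, WP12@2): d1:4  d2:5  d3:5  d4:2  d5:2  d6:0 ⇒ 5.
Reduction 9 − 5 = 4.

4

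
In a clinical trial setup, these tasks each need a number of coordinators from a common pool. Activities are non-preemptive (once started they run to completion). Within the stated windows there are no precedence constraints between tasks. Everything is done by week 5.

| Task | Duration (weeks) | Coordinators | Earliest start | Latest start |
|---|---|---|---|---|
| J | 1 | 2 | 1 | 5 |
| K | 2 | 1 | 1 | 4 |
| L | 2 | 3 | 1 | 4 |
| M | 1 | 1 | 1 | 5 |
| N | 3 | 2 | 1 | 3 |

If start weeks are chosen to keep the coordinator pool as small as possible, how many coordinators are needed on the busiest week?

Early-start (J@1, K@1, L@1, M@1, N@1) gives peak 9: w1:9  w2:6  w3:2  w4:0  w5:0.
Shift K→2, L→4, M→2.
Schedule J@1, K@2, L@4, M@2, N@1: w1:4  w2:4  w3:3  w4:3  w5:3 — peak 4.
Total coordinator-weeks = 17 over 5 weeks ⇒ peak ≥ ⌈17/5⌉ = 4, so 4 is optimal.

4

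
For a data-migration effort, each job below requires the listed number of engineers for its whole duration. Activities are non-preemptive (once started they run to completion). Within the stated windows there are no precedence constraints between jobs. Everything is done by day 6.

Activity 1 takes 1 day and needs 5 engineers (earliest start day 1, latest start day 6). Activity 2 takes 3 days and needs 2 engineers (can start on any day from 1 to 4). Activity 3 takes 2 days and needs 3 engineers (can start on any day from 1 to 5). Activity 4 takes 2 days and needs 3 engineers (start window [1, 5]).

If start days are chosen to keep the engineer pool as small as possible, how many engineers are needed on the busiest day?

5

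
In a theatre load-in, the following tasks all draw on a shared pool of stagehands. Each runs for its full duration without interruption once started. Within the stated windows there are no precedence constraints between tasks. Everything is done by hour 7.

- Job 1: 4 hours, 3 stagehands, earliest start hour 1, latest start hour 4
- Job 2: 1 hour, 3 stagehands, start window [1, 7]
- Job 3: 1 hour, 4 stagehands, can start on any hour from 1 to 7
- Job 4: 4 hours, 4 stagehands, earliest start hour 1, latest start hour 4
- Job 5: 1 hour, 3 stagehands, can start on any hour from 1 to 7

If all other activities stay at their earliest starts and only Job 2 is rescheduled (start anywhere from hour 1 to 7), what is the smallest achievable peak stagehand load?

Job 2@1: h1:17  h2:7  h3:7  h4:7  h5:0  h6:0  h7:0 → peak 17
Job 2@2: h1:14  h2:10  h3:7  h4:7  h5:0  h6:0  h7:0 → peak 14
Job 2@3: h1:14  h2:7  h3:10  h4:7  h5:0  h6:0  h7:0 → peak 14
Job 2@4: h1:14  h2:7  h3:7  h4:10  h5:0  h6:0  h7:0 → peak 14
Job 2@5: h1:14  h2:7  h3:7  h4:7  h5:3  h6:0  h7:0 → peak 14
Job 2@6: h1:14  h2:7  h3:7  h4:7  h5:0  h6:3  h7:0 → peak 14
Job 2@7: h1:14  h2:7  h3:7  h4:7  h5:0  h6:0  h7:3 → peak 14
Best is Job 2@2, peak 14.

14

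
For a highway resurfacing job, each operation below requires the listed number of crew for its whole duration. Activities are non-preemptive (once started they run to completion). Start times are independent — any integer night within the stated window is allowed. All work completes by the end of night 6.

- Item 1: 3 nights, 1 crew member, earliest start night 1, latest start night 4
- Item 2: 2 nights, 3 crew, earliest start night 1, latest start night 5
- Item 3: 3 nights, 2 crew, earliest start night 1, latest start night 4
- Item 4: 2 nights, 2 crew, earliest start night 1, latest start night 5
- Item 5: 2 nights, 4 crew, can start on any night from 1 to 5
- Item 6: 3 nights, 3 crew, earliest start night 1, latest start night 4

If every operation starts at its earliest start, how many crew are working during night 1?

15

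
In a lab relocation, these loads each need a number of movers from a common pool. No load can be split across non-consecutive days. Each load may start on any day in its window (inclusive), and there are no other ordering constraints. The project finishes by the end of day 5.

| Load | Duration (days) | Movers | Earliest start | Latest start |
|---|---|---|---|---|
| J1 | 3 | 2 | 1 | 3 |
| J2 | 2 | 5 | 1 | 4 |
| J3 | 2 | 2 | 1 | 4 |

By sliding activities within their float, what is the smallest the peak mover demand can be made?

Early-start (J1@1, J2@1, J3@1) gives peak 9: d1:9  d2:9  d3:2  d4:0  d5:0.
Shift J2→4.
Schedule J1@1, J2@4, J3@1: d1:4  d2:4  d3:2  d4:5  d5:5 — peak 5.

5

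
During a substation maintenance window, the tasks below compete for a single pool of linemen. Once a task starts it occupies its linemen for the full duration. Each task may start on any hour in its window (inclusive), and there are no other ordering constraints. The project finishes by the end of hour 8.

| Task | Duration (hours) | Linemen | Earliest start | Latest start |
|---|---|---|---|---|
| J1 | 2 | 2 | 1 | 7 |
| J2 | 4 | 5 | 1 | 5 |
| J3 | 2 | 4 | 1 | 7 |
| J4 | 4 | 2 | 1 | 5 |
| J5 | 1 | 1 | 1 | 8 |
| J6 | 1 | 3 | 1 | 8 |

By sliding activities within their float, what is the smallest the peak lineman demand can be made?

Early-start (J1@1, J2@1, J3@1, J4@1, J5@1, J6@1) gives peak 17: h1:17  h2:13  h3:7  h4:7  h5:0  h6:0  h7:0  h8:0.
Shift J3→5, J4→3, J5→5, J6→7.
Schedule J1@1, J2@1, J3@5, J4@3, J5@5, J6@7: h1:7  h2:7  h3:7  h4:7  h5:7  h6:6  h7:3  h8:0 — peak 7.

7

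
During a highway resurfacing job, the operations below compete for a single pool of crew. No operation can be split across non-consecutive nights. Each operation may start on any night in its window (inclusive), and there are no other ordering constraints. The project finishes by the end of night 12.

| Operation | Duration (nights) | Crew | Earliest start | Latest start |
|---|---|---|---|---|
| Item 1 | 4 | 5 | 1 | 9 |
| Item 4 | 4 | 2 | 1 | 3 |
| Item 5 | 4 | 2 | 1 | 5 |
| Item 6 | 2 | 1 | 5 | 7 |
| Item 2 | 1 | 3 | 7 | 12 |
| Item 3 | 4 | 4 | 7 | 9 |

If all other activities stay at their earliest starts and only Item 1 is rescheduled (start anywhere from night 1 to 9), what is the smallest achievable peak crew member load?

Item 1@1: n1:9  n2:9  n3:9  n4:9  n5:1  n6:1  n7:7  n8:4  n9:4  n10:4  n11:0  n12:0 → peak 9
Item 1@2: n1:4  n2:9  n3:9  n4:9  n5:6  n6:1  n7:7  n8:4  n9:4  n10:4  n11:0  n12:0 → peak 9
Item 1@3: n1:4  n2:4  n3:9  n4:9  n5:6  n6:6  n7:7  n8:4  n9:4  n10:4  n11:0  n12:0 → peak 9
Item 1@4: n1:4  n2:4  n3:4  n4:9  n5:6  n6:6  n7:12  n8:4  n9:4  n10:4  n11:0  n12:0 → peak 12
Item 1@5: n1:4  n2:4  n3:4  n4:4  n5:6  n6:6  n7:12  n8:9  n9:4  n10:4  n11:0  n12:0 → peak 12
Item 1@6: n1:4  n2:4  n3:4  n4:4  n5:1  n6:6  n7:12  n8:9  n9:9  n10:4  n11:0  n12:0 → peak 12
Item 1@7: n1:4  n2:4  n3:4  n4:4  n5:1  n6:1  n7:12  n8:9  n9:9  n10:9  n11:0  n12:0 → peak 12
Item 1@8: n1:4  n2:4  n3:4  n4:4  n5:1  n6:1  n7:7  n8:9  n9:9  n10:9  n11:5  n12:0 → peak 9
Item 1@9: n1:4  n2:4  n3:4  n4:4  n5:1  n6:1  n7:7  n8:4  n9:9  n10:9  n11:5  n12:5 → peak 9
Best is Item 1@1, peak 9.

9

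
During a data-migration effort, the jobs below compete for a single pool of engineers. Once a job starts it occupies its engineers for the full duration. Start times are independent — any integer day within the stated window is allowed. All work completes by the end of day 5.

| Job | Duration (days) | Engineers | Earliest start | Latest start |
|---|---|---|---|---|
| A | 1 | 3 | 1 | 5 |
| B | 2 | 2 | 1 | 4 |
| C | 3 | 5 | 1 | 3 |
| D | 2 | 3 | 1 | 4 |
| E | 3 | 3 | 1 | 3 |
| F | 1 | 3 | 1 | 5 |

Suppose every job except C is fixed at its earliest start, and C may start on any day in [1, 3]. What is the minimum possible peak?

14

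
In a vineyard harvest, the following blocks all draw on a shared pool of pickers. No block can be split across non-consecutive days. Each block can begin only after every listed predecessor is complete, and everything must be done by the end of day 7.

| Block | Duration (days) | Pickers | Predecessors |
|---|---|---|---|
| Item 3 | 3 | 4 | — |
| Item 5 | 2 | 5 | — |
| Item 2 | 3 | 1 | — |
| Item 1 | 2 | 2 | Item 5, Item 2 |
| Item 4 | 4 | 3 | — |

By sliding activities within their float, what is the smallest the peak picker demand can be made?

Early-start (Item 3@1, Item 5@1, Item 2@1, Item 1@4, Item 4@1) gives peak 13: d1:13  d2:13  d3:8  d4:5  d5:2  d6:0  d7:0.
Shift Item 3→3, Item 1→6, Item 4→4.
Schedule Item 3@3, Item 5@1, Item 2@1, Item 1@6, Item 4@4: d1:6  d2:6  d3:5  d4:7  d5:7  d6:5  d7:5 — peak 7.

7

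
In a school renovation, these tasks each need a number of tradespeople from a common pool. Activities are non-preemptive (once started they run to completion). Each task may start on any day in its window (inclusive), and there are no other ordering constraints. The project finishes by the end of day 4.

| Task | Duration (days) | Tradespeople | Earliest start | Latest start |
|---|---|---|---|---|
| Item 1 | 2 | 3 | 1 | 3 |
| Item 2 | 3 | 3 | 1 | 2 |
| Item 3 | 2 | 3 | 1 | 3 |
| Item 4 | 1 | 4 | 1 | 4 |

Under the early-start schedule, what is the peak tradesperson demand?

13

Early-start schedule: Item 1@1, Item 2@1, Item 3@1, Item 4@1.
Load per day: day 1: 13, day 2: 9, day 3: 3, day 4: 0.
Peak is 13.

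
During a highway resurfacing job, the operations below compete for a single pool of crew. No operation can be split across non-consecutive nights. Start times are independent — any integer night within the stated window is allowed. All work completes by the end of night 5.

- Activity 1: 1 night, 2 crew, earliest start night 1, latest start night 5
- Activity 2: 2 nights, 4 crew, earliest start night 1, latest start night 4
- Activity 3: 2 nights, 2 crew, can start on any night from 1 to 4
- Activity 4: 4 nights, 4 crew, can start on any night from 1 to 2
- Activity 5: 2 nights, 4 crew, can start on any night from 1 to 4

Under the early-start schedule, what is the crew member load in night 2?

14

At early start, night 2 has: Activity 2, Activity 3, Activity 4, Activity 5.
Demand: 4 + 2 + 4 + 4 = 14.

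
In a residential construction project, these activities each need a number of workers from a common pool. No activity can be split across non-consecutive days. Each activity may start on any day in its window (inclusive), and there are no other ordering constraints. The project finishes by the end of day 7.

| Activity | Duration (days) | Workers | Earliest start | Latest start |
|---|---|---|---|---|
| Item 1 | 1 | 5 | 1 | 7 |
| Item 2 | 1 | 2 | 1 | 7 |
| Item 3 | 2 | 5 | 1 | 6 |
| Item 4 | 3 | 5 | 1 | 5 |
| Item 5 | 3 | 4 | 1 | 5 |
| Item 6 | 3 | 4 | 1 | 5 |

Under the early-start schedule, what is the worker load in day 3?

At early start, day 3 has: Item 4, Item 5, Item 6.
Demand: 5 + 4 + 4 = 13.

13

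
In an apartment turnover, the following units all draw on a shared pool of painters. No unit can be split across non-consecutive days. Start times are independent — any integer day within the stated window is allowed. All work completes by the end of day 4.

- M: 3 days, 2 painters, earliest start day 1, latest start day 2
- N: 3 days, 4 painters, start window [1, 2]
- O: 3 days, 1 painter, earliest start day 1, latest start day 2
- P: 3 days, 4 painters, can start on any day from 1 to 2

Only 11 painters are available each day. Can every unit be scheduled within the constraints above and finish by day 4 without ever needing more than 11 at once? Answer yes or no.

yes

Schedule M@1, N@1, O@1, P@1: d1:11  d2:11  d3:11  d4:0 — peak 11 ≤ 11.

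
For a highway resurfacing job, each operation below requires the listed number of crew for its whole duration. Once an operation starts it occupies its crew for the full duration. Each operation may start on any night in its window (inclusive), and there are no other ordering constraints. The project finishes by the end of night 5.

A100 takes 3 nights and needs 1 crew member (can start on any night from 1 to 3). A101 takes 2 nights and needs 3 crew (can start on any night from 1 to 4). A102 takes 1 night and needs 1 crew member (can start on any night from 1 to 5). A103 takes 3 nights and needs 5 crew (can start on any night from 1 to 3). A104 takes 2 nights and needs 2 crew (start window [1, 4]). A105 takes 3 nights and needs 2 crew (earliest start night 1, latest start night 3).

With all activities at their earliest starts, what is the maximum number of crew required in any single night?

14

Early-start schedule: A100@1, A101@1, A102@1, A103@1, A104@1, A105@1.
Load per night: night 1: 14, night 2: 13, night 3: 8, night 4: 0, night 5: 0.
Peak is 14.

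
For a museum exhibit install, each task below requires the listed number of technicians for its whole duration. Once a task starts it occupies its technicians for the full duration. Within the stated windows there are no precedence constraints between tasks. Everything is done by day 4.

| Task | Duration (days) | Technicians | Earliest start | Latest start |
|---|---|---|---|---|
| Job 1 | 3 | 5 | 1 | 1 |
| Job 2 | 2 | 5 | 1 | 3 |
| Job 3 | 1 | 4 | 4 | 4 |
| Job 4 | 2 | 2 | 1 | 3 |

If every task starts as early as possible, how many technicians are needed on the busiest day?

12

Early-start schedule: Job 1@1, Job 2@1, Job 3@4, Job 4@1.
Load per day: day 1: 12, day 2: 12, day 3: 5, day 4: 4.
Peak is 12.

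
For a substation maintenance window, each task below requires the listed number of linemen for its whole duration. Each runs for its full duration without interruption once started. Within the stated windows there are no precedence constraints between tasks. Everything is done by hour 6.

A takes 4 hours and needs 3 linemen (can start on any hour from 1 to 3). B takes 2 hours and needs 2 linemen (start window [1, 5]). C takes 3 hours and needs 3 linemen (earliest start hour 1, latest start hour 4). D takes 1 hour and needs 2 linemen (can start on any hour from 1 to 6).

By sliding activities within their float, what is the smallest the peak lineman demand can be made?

Early-start (A@1, B@1, C@1, D@1) gives peak 10: h1:10  h2:8  h3:6  h4:3  h5:0  h6:0.
Shift C→3, D→5.
Schedule A@1, B@1, C@3, D@5: h1:5  h2:5  h3:6  h4:6  h5:5  h6:0 — peak 6.

6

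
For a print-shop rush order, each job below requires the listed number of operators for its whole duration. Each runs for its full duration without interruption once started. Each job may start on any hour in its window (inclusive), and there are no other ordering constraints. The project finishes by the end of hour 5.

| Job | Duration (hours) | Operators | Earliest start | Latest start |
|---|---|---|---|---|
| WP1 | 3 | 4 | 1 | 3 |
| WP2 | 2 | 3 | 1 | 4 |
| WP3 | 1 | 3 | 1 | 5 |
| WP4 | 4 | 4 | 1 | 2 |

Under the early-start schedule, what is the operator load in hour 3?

8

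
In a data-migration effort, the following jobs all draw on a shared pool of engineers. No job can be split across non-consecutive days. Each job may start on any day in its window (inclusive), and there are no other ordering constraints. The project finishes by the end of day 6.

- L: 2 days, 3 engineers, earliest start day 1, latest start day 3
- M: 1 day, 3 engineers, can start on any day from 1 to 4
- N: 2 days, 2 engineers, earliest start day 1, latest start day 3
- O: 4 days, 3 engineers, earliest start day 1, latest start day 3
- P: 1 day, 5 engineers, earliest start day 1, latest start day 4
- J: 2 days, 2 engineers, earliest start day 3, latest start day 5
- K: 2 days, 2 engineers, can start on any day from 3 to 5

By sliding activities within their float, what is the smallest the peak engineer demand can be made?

7

Early-start (L@1, M@1, N@1, O@1, P@1, J@3, K@3) gives peak 16: d1:16  d2:8  d3:7  d4:7  d5:0  d6:0.
Shift L→2, M→4, O→3, J→5, K→5.
Schedule L@2, M@4, N@1, O@3, P@1, J@5, K@5: d1:7  d2:5  d3:6  d4:6  d5:7  d6:7 — peak 7.
Total engineer-days = 38 over 6 days ⇒ peak ≥ ⌈38/6⌉ = 7, so 7 is optimal.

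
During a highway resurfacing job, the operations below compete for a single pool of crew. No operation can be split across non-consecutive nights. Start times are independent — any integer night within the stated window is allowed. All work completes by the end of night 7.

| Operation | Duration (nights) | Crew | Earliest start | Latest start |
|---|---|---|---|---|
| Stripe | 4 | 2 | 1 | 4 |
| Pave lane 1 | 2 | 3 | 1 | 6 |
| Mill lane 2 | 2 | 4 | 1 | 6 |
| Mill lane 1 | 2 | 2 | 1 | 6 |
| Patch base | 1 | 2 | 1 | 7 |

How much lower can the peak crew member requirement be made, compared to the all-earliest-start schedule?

Early-start peak: n1:13  n2:11  n3:2  n4:2  n5:0  n6:0  n7:0 ⇒ 13.
Leveled (Stripe@1, Pave lane 1@1, Mill lane 2@5, Mill lane 1@3, Patch base@7): n1:5  n2:5  n3:4  n4:4  n5:4  n6:4  n7:2 ⇒ 5.
Reduction 13 − 5 = 8.

8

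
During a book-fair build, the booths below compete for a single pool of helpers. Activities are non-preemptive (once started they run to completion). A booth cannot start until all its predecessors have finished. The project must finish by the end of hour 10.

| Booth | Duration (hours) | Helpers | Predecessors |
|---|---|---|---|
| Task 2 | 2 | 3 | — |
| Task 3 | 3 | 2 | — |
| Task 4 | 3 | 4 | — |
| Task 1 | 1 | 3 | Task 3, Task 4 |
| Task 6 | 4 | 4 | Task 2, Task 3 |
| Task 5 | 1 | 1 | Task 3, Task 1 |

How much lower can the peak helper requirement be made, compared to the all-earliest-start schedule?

3

Early-start peak: h1:9  h2:9  h3:6  h4:7  h5:5  h6:4  h7:4  h8:0  h9:0  h10:0 ⇒ 9.
Leveled (Task 2@1, Task 3@1, Task 4@3, Task 1@6, Task 6@7, Task 5@7): h1:5  h2:5  h3:6  h4:4  h5:4  h6:3  h7:5  h8:4  h9:4  h10:4 ⇒ 6.
Reduction 9 − 6 = 3.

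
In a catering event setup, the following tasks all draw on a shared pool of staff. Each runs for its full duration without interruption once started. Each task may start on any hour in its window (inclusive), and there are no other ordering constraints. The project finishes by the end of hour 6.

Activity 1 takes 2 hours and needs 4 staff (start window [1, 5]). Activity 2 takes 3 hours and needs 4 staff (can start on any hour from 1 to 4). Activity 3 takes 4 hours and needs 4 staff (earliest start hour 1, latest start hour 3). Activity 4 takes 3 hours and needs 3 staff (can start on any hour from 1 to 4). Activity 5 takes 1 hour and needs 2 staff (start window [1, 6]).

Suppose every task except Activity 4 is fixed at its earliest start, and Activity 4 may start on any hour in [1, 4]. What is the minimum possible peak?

Activity 4@1: h1:17  h2:15  h3:11  h4:4  h5:0  h6:0 → peak 17
Activity 4@2: h1:14  h2:15  h3:11  h4:7  h5:0  h6:0 → peak 15
Activity 4@3: h1:14  h2:12  h3:11  h4:7  h5:3  h6:0 → peak 14
Activity 4@4: h1:14  h2:12  h3:8  h4:7  h5:3  h6:3 → peak 14
Best is Activity 4@3, peak 14.

14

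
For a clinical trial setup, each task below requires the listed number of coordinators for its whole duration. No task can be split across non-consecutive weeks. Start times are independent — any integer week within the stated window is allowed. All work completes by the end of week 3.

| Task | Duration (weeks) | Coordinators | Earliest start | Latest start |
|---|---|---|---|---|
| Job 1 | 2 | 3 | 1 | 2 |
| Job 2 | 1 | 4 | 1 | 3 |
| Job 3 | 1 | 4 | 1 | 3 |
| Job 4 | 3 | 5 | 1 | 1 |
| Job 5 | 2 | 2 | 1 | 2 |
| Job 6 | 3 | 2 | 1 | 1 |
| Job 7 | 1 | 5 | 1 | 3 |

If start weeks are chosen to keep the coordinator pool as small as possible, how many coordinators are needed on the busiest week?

16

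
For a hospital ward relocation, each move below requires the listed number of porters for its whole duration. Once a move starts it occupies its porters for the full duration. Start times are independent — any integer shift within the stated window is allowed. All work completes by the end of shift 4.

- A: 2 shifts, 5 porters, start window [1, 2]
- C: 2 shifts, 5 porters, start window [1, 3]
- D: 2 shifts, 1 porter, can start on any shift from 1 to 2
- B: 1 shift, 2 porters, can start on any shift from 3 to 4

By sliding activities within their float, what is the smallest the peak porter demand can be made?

Early-start (A@1, C@1, D@1, B@3) gives peak 11: s1:11  s2:11  s3:2  s4:0.
Shift C→3.
Schedule A@1, C@3, D@1, B@3: s1:6  s2:6  s3:7  s4:5 — peak 7.
No arrangement of the 24 feasible schedules does better.

7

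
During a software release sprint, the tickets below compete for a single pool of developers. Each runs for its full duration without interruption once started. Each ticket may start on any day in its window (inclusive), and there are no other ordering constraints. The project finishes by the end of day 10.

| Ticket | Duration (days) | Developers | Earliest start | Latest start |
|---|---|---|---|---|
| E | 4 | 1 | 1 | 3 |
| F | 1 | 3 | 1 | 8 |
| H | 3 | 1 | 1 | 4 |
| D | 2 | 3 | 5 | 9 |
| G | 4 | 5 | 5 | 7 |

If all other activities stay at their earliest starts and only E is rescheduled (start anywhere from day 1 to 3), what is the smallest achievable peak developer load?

E@1: d1:5  d2:2  d3:2  d4:1  d5:8  d6:8  d7:5  d8:5  d9:0  d10:0 → peak 8
E@2: d1:4  d2:2  d3:2  d4:1  d5:9  d6:8  d7:5  d8:5  d9:0  d10:0 → peak 9
E@3: d1:4  d2:1  d3:2  d4:1  d5:9  d6:9  d7:5  d8:5  d9:0  d10:0 → peak 9
Best is E@1, peak 8.

8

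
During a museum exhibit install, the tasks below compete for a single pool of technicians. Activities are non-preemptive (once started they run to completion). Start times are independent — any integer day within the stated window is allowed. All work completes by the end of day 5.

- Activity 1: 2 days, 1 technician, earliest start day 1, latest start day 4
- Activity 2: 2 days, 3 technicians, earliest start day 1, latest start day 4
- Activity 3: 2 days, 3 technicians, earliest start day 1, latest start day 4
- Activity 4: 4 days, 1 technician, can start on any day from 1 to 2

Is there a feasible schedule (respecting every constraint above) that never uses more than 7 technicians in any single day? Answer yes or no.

Schedule Activity 1@1, Activity 2@1, Activity 3@3, Activity 4@1: d1:5  d2:5  d3:4  d4:4  d5:0 — peak 5 ≤ 7.

yes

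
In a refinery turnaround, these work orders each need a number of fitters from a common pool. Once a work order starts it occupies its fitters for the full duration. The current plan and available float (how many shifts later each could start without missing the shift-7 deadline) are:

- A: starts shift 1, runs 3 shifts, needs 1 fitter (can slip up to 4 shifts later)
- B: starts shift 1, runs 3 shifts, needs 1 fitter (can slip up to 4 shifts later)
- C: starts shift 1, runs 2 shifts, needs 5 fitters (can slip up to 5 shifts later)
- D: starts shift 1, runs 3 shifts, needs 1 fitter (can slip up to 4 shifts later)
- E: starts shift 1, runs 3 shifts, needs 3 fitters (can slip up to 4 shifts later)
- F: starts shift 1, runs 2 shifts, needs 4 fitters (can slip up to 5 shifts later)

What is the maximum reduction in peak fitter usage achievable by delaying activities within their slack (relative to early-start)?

9

Early-start peak: s1:15  s2:15  s3:6  s4:0  s5:0  s6:0  s7:0 ⇒ 15.
Leveled (A@1, B@1, C@4, D@1, E@1, F@6): s1:6  s2:6  s3:6  s4:5  s5:5  s6:4  s7:4 ⇒ 6.
Reduction 15 − 6 = 9.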